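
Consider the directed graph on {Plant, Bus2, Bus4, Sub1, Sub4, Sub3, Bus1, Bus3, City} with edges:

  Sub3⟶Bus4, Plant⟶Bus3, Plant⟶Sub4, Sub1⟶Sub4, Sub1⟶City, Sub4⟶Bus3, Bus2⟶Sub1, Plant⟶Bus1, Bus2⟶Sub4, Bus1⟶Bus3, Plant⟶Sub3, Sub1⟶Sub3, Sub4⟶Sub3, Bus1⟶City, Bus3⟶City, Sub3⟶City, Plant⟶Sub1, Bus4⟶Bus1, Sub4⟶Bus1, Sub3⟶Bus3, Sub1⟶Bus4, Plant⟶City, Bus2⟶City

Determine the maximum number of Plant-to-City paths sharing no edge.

Assign every edge capacity 1; by Menger, the answer equals the max flow.
Path Plant→City (+1); total 1.
Path Plant→Sub1→City (+1); total 2.
Path Plant→Sub3→City (+1); total 3.
Path Plant→Bus1→City (+1); total 4.
Path Plant→Bus3→City (+1); total 5.
No residual Plant→City path; max flow = 5.
Certifying cut of size 5: {Bus1→City, Bus3→City, Plant→City, Plant→Sub1, Sub3→City}.

5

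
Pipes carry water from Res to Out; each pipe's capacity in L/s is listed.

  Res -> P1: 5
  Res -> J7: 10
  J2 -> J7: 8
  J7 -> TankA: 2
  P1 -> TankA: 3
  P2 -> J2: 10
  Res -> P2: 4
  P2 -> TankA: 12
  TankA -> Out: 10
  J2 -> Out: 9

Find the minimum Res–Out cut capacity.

Augment Res→J7→TankA→Out: bottleneck 2, flow now 2.
Augment Res→P1→TankA→Out: bottleneck 3, flow now 5.
Augment Res→P2→TankA→Out: bottleneck 4, flow now 9.
No augmenting path remains; maximum flow = 9.
By max-flow min-cut, the minimum cut capacity equals the max flow.
In the residual graph, reachable from Res: {Res, J7, P1}.
Min-cut edges: Res→P2 (4), J7→TankA (2), P1→TankA (3); capacity 4 + 2 + 3 = 9.

9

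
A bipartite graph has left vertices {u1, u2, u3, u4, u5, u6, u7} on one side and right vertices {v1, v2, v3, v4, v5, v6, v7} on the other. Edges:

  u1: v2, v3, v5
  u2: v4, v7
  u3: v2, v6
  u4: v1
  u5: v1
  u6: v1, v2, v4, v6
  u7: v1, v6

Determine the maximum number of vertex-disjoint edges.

6

Unit-capacity flow: source→left, listed edges, right→sink; max matching = max flow.
Augmenting path u1→v2 (+1); matched 1.
Augmenting path u2→v4 (+1); matched 2.
Augmenting path u3→v6 (+1); matched 3.
Augmenting path u4→v1 (+1); matched 4.
Augmenting path u6→v2→u1→v3 (+1); matched 5.
Augmenting path u7→v6→u3→v2→u6→v4→u2→v7 (+1); matched 6.
No augmenting path remains; maximum matching = 6.
König certificate: {u1, u2, u3, u6, u7, v1} is a vertex cover of size 6 (every listed pair touches it), so no matching can be larger.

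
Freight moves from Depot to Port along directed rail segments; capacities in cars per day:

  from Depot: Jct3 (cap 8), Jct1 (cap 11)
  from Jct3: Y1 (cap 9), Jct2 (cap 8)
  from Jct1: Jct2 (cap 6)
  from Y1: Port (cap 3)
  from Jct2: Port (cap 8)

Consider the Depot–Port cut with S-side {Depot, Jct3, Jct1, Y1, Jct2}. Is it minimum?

Yes — it is a minimum cut (capacity 11).

Given cut capacity: 3 + 8 = 11.
Augment Depot→Jct3→Y1→Port: bottleneck 3, flow now 3.
Augment Depot→Jct3→Jct2→Port: bottleneck 5, flow now 8.
Augment Depot→Jct1→Jct2→Port: bottleneck 3, flow now 11.
No augmenting path remains; maximum flow = 11.
Cut capacity 11 equals the max flow, so it is a minimum cut.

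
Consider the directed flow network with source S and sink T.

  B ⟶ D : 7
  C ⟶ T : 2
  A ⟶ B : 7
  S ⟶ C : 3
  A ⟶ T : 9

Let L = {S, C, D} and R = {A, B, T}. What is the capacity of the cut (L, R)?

2

Edges leaving {S, C, D}: C→T (2).
Cut capacity = 2 = 2.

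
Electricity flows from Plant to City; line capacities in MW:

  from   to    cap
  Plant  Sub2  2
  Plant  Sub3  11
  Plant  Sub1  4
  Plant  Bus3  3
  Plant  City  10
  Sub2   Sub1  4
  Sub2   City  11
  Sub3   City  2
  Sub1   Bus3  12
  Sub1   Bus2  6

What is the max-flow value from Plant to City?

Augment Plant→City: bottleneck 10, flow now 10.
Augment Plant→Sub2→City: bottleneck 2, flow now 12.
Augment Plant→Sub3→City: bottleneck 2, flow now 14.
No augmenting path remains; maximum flow = 14.
In the residual graph, reachable from Plant: {Plant, Sub3, Sub1, Bus3, Bus2}.
Min-cut edges: Plant→Sub2 (2), Plant→City (10), Sub3→City (2); capacity 2 + 10 + 2 = 14.
This cut is saturated, so no flow can exceed 14.

14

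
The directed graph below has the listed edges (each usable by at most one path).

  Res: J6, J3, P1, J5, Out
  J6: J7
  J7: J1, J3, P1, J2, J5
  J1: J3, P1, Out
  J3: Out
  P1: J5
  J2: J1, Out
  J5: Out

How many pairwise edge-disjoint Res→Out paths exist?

Assign every edge capacity 1; by Menger, the answer equals the max flow.
Path Res→Out (+1); total 1.
Path Res→J3→Out (+1); total 2.
Path Res→J5→Out (+1); total 3.
Path Res→J6→J7→J1→Out (+1); total 4.
No residual Res→Out path; max flow = 4.
Certifying cut of size 4: {J5→Out, Res→J3, Res→J6, Res→Out}.

4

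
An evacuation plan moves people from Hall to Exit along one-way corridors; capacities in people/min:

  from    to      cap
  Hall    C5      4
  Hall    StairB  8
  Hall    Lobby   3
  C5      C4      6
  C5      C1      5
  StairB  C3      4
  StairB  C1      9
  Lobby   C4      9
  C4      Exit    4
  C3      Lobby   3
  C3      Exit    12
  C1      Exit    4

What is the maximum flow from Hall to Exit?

12

Augment Hall→C5→C4→Exit: bottleneck 4, flow now 4.
Augment Hall→StairB→C3→Exit: bottleneck 4, flow now 8.
Augment Hall→StairB→C1→Exit: bottleneck 4, flow now 12.
No augmenting path remains; maximum flow = 12.
In the residual graph, reachable from Hall: {Hall, C5, StairB, Lobby, C4, C1}.
Min-cut edges: StairB→C3 (4), C4→Exit (4), C1→Exit (4); capacity 4 + 4 + 4 = 12.
This cut is saturated, so no flow can exceed 12.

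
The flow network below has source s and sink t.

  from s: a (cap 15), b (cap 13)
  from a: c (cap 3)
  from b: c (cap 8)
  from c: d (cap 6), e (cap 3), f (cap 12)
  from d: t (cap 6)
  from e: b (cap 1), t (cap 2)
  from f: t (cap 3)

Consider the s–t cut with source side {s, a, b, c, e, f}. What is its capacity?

11

Edges leaving {s, a, b, c, e, f}: c→d (6), e→t (2), f→t (3).
Cut capacity = 6 + 2 + 3 = 11.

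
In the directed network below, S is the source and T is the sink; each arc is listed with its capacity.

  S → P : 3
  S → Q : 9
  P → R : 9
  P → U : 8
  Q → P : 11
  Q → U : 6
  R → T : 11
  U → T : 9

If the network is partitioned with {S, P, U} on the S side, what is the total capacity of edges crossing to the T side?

27

Edges leaving {S, P, U}: S→Q (9), P→R (9), U→T (9).
Cut capacity = 9 + 9 + 9 = 27.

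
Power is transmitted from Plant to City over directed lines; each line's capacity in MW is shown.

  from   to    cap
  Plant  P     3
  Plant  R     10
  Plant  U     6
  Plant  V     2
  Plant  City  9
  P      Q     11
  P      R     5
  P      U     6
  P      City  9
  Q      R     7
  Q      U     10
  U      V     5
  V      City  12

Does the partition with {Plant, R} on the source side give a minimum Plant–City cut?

Given cut capacity: 3 + 6 + 2 + 9 = 20.
Augment Plant→City: bottleneck 9, flow now 9.
Augment Plant→P→City: bottleneck 3, flow now 12.
Augment Plant→V→City: bottleneck 2, flow now 14.
Augment Plant→U→V→City: bottleneck 5, flow now 19.
No augmenting path remains; maximum flow = 19.
In the residual graph, reachable from Plant: {Plant, R, U}.
Min-cut edges: Plant→P (3), Plant→V (2), Plant→City (9), U→V (5); capacity 3 + 2 + 9 + 5 = 19.
Cut capacity 20 exceeds the max flow 19, so it is not minimum.

No — its capacity is 20, but the minimum cut has capacity 19.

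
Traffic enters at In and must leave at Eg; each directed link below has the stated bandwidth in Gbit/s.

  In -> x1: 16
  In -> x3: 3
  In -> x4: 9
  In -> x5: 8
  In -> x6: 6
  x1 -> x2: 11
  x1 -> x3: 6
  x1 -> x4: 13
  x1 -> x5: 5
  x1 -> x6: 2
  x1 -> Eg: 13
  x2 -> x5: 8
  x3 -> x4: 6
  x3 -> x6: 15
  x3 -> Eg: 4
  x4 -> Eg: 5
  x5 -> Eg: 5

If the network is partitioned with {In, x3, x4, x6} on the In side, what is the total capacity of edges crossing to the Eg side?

Edges leaving {In, x3, x4, x6}: In→x1 (16), In→x5 (8), x3→Eg (4), x4→Eg (5).
Cut capacity = 16 + 8 + 4 + 5 = 33.

33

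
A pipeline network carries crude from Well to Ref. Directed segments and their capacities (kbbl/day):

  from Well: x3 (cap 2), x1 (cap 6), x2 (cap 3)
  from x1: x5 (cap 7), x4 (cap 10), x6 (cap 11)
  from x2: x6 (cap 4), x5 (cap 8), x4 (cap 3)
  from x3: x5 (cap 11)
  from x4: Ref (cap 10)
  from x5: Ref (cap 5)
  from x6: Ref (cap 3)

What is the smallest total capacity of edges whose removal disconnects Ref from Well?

11

Augment Well→x1→x4→Ref: bottleneck 6, flow now 6.
Augment Well→x2→x4→Ref: bottleneck 3, flow now 9.
Augment Well→x3→x5→Ref: bottleneck 2, flow now 11.
No augmenting path remains; maximum flow = 11.
By max-flow min-cut, the minimum cut capacity equals the max flow.
In the residual graph, reachable from Well: {Well}.
Min-cut edges: Well→x1 (6), Well→x2 (3), Well→x3 (2); capacity 6 + 3 + 2 = 11.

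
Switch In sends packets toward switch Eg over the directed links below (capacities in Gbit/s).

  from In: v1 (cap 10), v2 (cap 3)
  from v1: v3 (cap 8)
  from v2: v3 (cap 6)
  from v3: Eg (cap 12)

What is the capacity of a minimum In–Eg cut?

11

Augment In→v1→v3→Eg: bottleneck 8, flow now 8.
Augment In→v2→v3→Eg: bottleneck 3, flow now 11.
No augmenting path remains; maximum flow = 11.
By max-flow min-cut, the minimum cut capacity equals the max flow.
In the residual graph, reachable from In: {In, v1}.
Min-cut edges: In→v2 (3), v1→v3 (8); capacity 3 + 8 = 11.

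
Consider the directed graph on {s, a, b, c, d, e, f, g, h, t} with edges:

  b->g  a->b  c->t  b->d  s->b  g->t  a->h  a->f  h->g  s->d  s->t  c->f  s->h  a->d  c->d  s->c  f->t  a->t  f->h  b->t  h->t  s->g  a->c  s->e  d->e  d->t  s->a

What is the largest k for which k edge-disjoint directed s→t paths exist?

7

Assign every edge capacity 1; by Menger, the answer equals the max flow.
Path s→t (+1); total 1.
Path s→a→t (+1); total 2.
Path s→b→t (+1); total 3.
Path s→c→t (+1); total 4.
Path s→d→t (+1); total 5.
Path s→g→t (+1); total 6.
Path s→h→t (+1); total 7.
No residual s→t path; max flow = 7.
Certifying cut of size 7: {s→a, s→b, s→c, s→d, s→g, s→h, s→t}.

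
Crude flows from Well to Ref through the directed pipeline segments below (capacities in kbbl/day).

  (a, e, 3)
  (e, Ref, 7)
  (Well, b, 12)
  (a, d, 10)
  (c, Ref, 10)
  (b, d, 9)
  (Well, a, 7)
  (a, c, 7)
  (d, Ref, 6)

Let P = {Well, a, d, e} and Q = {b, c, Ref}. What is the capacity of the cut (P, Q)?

32

Edges leaving {Well, a, d, e}: Well→b (12), a→c (7), d→Ref (6), e→Ref (7).
Cut capacity = 12 + 7 + 6 + 7 = 32.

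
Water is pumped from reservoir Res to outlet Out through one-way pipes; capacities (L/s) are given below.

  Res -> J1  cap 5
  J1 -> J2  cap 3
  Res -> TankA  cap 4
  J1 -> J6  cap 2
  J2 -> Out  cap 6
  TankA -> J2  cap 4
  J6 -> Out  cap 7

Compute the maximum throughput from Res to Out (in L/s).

8

Augment Res→J1→J6→Out: bottleneck 2, flow now 2.
Augment Res→J1→J2→Out: bottleneck 3, flow now 5.
Augment Res→TankA→J2→Out: bottleneck 3, flow now 8.
No augmenting path remains; maximum flow = 8.
In the residual graph, reachable from Res: {Res, J1, TankA, J2}.
Min-cut edges: J1→J6 (2), J2→Out (6); capacity 2 + 6 = 8.
This cut is saturated, so no flow can exceed 8.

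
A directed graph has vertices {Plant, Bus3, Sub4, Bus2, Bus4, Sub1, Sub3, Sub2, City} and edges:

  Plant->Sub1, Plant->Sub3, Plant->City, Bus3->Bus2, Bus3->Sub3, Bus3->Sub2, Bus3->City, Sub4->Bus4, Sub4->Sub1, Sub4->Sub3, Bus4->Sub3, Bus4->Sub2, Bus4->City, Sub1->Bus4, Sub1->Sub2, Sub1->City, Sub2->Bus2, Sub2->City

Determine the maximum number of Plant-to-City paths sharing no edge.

Assign every edge capacity 1; by Menger, the answer equals the max flow.
Path Plant→City (+1); total 1.
Path Plant→Sub1→City (+1); total 2.
No residual Plant→City path; max flow = 2.
Certifying cut of size 2: {Plant→City, Plant→Sub1}.

2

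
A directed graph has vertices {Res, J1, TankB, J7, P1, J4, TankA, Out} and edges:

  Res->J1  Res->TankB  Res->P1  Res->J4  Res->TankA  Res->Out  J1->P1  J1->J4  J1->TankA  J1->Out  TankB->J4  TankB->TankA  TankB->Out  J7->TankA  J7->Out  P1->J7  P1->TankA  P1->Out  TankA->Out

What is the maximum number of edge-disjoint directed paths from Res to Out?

Assign every edge capacity 1; by Menger, the answer equals the max flow.
Path Res→Out (+1); total 1.
Path Res→J1→Out (+1); total 2.
Path Res→TankB→Out (+1); total 3.
Path Res→P1→Out (+1); total 4.
Path Res→TankA→Out (+1); total 5.
No residual Res→Out path; max flow = 5.
Certifying cut of size 5: {Res→J1, Res→Out, Res→P1, Res→TankA, Res→TankB}.

5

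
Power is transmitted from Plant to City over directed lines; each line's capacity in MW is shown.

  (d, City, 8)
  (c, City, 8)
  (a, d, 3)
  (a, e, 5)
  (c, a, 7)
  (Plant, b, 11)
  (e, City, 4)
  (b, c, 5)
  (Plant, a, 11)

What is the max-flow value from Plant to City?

Augment Plant→a→d→City: bottleneck 3, flow now 3.
Augment Plant→a→e→City: bottleneck 4, flow now 7.
Augment Plant→b→c→City: bottleneck 5, flow now 12.
No augmenting path remains; maximum flow = 12.
In the residual graph, reachable from Plant: {Plant, a, b, e}.
Min-cut edges: a→d (3), b→c (5), e→City (4); capacity 3 + 5 + 4 = 12.
This cut is saturated, so no flow can exceed 12.

12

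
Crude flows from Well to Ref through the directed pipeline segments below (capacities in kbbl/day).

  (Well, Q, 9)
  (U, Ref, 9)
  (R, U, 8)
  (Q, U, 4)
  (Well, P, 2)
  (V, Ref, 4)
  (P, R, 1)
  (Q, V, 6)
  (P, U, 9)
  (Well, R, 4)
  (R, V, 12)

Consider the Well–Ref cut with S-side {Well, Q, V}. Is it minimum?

No — its capacity is 14, but the minimum cut has capacity 13.

Given cut capacity: 2 + 4 + 4 + 4 = 14.
Augment Well→P→U→Ref: bottleneck 2, flow now 2.
Augment Well→Q→U→Ref: bottleneck 4, flow now 6.
Augment Well→Q→V→Ref: bottleneck 4, flow now 10.
Augment Well→R→U→Ref: bottleneck 3, flow now 13.
No augmenting path remains; maximum flow = 13.
In the residual graph, reachable from Well: {Well, P, Q, R, U, V}.
Min-cut edges: U→Ref (9), V→Ref (4); capacity 9 + 4 = 13.
Cut capacity 14 exceeds the max flow 13, so it is not minimum.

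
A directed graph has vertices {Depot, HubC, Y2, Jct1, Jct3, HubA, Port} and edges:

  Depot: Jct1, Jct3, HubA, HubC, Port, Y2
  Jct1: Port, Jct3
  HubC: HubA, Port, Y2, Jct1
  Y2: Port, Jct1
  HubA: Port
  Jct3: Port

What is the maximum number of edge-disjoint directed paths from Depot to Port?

6

Assign every edge capacity 1; by Menger, the answer equals the max flow.
Path Depot→Port (+1); total 1.
Path Depot→HubC→Port (+1); total 2.
Path Depot→Y2→Port (+1); total 3.
Path Depot→Jct1→Port (+1); total 4.
Path Depot→Jct3→Port (+1); total 5.
Path Depot→HubA→Port (+1); total 6.
No residual Depot→Port path; max flow = 6.
Certifying cut of size 6: {Depot→HubA, Depot→HubC, Depot→Jct1, Depot→Jct3, Depot→Port, Depot→Y2}.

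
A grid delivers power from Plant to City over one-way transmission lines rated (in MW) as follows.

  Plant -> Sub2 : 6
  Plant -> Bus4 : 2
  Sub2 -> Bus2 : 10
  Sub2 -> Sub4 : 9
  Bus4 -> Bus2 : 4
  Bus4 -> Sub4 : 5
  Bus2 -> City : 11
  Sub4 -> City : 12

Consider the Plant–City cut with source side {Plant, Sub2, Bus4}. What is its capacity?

28

Edges leaving {Plant, Sub2, Bus4}: Sub2→Bus2 (10), Sub2→Sub4 (9), Bus4→Bus2 (4), Bus4→Sub4 (5).
Cut capacity = 10 + 9 + 4 + 5 = 28.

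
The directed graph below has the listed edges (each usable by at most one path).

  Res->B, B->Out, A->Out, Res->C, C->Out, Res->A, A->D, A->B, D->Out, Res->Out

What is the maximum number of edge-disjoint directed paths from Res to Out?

4

Assign every edge capacity 1; by Menger, the answer equals the max flow.
Path Res→Out (+1); total 1.
Path Res→A→Out (+1); total 2.
Path Res→B→Out (+1); total 3.
Path Res→C→Out (+1); total 4.
No residual Res→Out path; max flow = 4.
Certifying cut of size 4: {Res→A, Res→B, Res→C, Res→Out}.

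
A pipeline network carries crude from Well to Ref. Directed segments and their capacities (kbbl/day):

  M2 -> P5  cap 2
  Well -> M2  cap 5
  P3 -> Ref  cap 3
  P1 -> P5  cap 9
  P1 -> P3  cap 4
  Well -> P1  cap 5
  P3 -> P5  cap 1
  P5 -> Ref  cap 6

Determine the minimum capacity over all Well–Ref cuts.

Augment Well→P1→P5→Ref: bottleneck 5, flow now 5.
Augment Well→M2→P5→Ref: bottleneck 1, flow now 6.
Augment Well→M2→P5→P1→P3→Ref: bottleneck 1, flow now 7. (uses reverse residual edge)
No augmenting path remains; maximum flow = 7.
By max-flow min-cut, the minimum cut capacity equals the max flow.
In the residual graph, reachable from Well: {Well, M2}.
Min-cut edges: Well→P1 (5), M2→P5 (2); capacity 5 + 2 = 7.

7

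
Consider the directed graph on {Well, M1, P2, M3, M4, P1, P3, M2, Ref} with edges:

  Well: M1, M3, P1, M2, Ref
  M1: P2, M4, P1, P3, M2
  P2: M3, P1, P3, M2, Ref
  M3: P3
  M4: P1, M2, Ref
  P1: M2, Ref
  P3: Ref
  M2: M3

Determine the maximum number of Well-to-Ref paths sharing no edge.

4

Assign every edge capacity 1; by Menger, the answer equals the max flow.
Path Well→Ref (+1); total 1.
Path Well→P1→Ref (+1); total 2.
Path Well→M1→P2→Ref (+1); total 3.
Path Well→M3→P3→Ref (+1); total 4.
No residual Well→Ref path; max flow = 4.
Certifying cut of size 4: {M3→P3, Well→M1, Well→P1, Well→Ref}.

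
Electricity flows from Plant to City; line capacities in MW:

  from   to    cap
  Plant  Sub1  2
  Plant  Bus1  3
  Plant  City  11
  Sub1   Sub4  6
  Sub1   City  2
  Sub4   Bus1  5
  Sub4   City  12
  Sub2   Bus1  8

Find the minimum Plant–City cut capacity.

13

Augment Plant→City: bottleneck 11, flow now 11.
Augment Plant→Sub1→City: bottleneck 2, flow now 13.
No augmenting path remains; maximum flow = 13.
By max-flow min-cut, the minimum cut capacity equals the max flow.
In the residual graph, reachable from Plant: {Plant, Bus1}.
Min-cut edges: Plant→Sub1 (2), Plant→City (11); capacity 2 + 11 = 13.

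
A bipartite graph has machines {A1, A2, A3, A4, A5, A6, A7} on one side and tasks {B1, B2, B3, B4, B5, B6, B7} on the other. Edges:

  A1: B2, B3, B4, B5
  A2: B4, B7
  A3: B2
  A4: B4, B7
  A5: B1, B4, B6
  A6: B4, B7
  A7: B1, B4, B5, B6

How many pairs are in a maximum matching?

6

Unit-capacity flow: source→left, listed edges, right→sink; max matching = max flow.
Augmenting path A1→B2 (+1); matched 1.
Augmenting path A2→B4 (+1); matched 2.
Augmenting path A4→B7 (+1); matched 3.
Augmenting path A5→B1 (+1); matched 4.
Augmenting path A7→B5 (+1); matched 5.
Augmenting path A3→B2→A1→B3 (+1); matched 6.
No augmenting path remains; maximum matching = 6.
König certificate: {A1, A3, A5, A7, B4, B7} is a vertex cover of size 6 (every listed pair touches it), so no matching can be larger.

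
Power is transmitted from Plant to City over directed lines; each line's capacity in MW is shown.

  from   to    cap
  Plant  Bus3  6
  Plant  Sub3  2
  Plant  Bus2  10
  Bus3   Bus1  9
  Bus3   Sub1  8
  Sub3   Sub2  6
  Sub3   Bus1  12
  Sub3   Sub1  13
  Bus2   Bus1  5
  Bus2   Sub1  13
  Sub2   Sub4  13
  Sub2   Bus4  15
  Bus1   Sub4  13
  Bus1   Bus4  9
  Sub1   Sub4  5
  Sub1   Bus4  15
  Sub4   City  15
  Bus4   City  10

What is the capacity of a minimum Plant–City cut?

Augment Plant→Bus3→Bus1→Sub4→City: bottleneck 6, flow now 6.
Augment Plant→Sub3→Sub2→Sub4→City: bottleneck 2, flow now 8.
Augment Plant→Bus2→Bus1→Sub4→City: bottleneck 5, flow now 13.
Augment Plant→Bus2→Sub1→Sub4→City: bottleneck 2, flow now 15.
Augment Plant→Bus2→Sub1→Bus4→City: bottleneck 3, flow now 18.
No augmenting path remains; maximum flow = 18.
By max-flow min-cut, the minimum cut capacity equals the max flow.
In the residual graph, reachable from Plant: {Plant}.
Min-cut edges: Plant→Bus3 (6), Plant→Sub3 (2), Plant→Bus2 (10); capacity 6 + 2 + 10 = 18.

18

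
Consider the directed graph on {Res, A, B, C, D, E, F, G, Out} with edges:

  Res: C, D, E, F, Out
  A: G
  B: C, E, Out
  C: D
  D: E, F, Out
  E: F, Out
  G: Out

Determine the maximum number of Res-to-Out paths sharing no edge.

Assign every edge capacity 1; by Menger, the answer equals the max flow.
Path Res→Out (+1); total 1.
Path Res→D→Out (+1); total 2.
Path Res→E→Out (+1); total 3.
No residual Res→Out path; max flow = 3.
Certifying cut of size 3: {D→Out, E→Out, Res→Out}.

3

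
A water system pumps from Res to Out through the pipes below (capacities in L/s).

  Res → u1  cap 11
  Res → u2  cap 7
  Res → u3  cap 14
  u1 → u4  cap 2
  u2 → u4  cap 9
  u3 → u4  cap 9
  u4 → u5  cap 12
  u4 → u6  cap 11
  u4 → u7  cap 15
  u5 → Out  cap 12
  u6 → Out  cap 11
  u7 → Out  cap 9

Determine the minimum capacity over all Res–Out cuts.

Augment Res→u1→u4→u5→Out: bottleneck 2, flow now 2.
Augment Res→u2→u4→u5→Out: bottleneck 7, flow now 9.
Augment Res→u3→u4→u5→Out: bottleneck 3, flow now 12.
Augment Res→u3→u4→u6→Out: bottleneck 6, flow now 18.
No augmenting path remains; maximum flow = 18.
By max-flow min-cut, the minimum cut capacity equals the max flow.
In the residual graph, reachable from Res: {Res, u1, u3}.
Min-cut edges: Res→u2 (7), u1→u4 (2), u3→u4 (9); capacity 7 + 2 + 9 = 18.

18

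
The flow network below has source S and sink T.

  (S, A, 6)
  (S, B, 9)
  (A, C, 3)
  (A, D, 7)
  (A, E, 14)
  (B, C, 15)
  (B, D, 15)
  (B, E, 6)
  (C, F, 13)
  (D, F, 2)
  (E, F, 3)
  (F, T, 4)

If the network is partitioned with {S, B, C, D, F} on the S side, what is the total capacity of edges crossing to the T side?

Edges leaving {S, B, C, D, F}: S→A (6), B→E (6), F→T (4).
Cut capacity = 6 + 6 + 4 = 16.

16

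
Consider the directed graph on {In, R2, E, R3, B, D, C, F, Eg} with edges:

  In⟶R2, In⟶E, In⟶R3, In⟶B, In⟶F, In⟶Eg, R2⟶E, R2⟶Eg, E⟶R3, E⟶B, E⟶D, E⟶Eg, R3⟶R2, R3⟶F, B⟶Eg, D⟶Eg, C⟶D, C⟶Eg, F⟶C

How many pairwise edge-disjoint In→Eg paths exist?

6

Assign every edge capacity 1; by Menger, the answer equals the max flow.
Path In→Eg (+1); total 1.
Path In→R2→Eg (+1); total 2.
Path In→E→Eg (+1); total 3.
Path In→B→Eg (+1); total 4.
Path In→F→C→Eg (+1); total 5.
Path In→R3→R2→E→D→Eg (+1); total 6.
No residual In→Eg path; max flow = 6.
Certifying cut of size 6: {In→B, In→E, In→Eg, In→F, In→R2, In→R3}.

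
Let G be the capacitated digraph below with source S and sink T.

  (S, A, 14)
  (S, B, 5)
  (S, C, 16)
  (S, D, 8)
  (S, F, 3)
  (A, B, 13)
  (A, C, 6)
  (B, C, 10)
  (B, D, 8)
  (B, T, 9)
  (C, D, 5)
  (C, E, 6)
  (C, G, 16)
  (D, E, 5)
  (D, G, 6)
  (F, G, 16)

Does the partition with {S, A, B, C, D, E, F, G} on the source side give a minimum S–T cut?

Given cut capacity: 9 = 9.
Augment S→B→T: bottleneck 5, flow now 5.
Augment S→A→B→T: bottleneck 4, flow now 9.
No augmenting path remains; maximum flow = 9.
Cut capacity 9 equals the max flow, so it is a minimum cut.

Yes — it is a minimum cut (capacity 9).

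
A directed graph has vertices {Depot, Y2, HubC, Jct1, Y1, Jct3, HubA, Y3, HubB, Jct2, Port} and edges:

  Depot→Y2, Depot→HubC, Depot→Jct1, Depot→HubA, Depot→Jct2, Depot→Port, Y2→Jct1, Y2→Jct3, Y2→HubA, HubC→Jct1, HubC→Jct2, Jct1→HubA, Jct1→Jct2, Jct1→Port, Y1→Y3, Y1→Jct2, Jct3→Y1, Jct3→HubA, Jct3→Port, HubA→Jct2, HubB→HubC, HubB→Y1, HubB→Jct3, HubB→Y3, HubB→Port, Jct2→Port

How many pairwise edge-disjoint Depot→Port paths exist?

Assign every edge capacity 1; by Menger, the answer equals the max flow.
Path Depot→Port (+1); total 1.
Path Depot→Jct1→Port (+1); total 2.
Path Depot→Jct2→Port (+1); total 3.
Path Depot→Y2→Jct3→Port (+1); total 4.
No residual Depot→Port path; max flow = 4.
Certifying cut of size 4: {Depot→Port, Depot→Y2, Jct1→Port, Jct2→Port}.

4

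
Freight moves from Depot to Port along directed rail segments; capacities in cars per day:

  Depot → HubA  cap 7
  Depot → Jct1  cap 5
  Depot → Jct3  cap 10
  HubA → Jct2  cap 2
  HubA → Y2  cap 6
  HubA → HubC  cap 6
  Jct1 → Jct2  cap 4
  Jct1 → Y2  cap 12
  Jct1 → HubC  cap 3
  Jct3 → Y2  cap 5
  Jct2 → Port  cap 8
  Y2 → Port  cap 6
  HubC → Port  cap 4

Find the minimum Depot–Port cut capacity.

16

Augment Depot→HubA→Jct2→Port: bottleneck 2, flow now 2.
Augment Depot→HubA→Y2→Port: bottleneck 5, flow now 7.
Augment Depot→Jct1→Jct2→Port: bottleneck 4, flow now 11.
Augment Depot→Jct1→Y2→Port: bottleneck 1, flow now 12.
Augment Depot→Jct3→Y2→HubA→HubC→Port: bottleneck 4, flow now 16. (uses reverse residual edge)
No augmenting path remains; maximum flow = 16.
By max-flow min-cut, the minimum cut capacity equals the max flow.
In the residual graph, reachable from Depot: {Depot, HubA, Jct1, Jct3, Y2, HubC}.
Min-cut edges: HubA→Jct2 (2), Jct1→Jct2 (4), Y2→Port (6), HubC→Port (4); capacity 2 + 4 + 6 + 4 = 16.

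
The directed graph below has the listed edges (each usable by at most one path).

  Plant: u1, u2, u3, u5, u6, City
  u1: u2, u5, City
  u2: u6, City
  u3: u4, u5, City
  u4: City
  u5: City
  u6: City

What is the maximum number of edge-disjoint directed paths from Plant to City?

Assign every edge capacity 1; by Menger, the answer equals the max flow.
Path Plant→City (+1); total 1.
Path Plant→u1→City (+1); total 2.
Path Plant→u2→City (+1); total 3.
Path Plant→u3→City (+1); total 4.
Path Plant→u5→City (+1); total 5.
Path Plant→u6→City (+1); total 6.
No residual Plant→City path; max flow = 6.
Certifying cut of size 6: {Plant→City, Plant→u1, Plant→u2, Plant→u3, Plant→u5, Plant→u6}.

6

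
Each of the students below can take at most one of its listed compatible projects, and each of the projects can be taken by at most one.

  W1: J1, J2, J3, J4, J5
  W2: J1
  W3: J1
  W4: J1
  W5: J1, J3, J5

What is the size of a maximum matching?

Unit-capacity flow: source→left, listed edges, right→sink; max matching = max flow.
Augmenting path W1→J1 (+1); matched 1.
Augmenting path W5→J3 (+1); matched 2.
Augmenting path W2→J1→W1→J2 (+1); matched 3.
No augmenting path remains; maximum matching = 3.
König certificate: {W1, W5, J1} is a vertex cover of size 3 (every listed pair touches it), so no matching can be larger.

3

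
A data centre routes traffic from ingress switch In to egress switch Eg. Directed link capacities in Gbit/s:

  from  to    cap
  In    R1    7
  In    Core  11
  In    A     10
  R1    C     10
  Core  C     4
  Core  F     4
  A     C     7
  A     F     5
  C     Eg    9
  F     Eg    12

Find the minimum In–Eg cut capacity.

Augment In→R1→C→Eg: bottleneck 7, flow now 7.
Augment In→Core→C→Eg: bottleneck 2, flow now 9.
Augment In→Core→F→Eg: bottleneck 4, flow now 13.
Augment In→A→F→Eg: bottleneck 5, flow now 18.
No augmenting path remains; maximum flow = 18.
By max-flow min-cut, the minimum cut capacity equals the max flow.
In the residual graph, reachable from In: {In, R1, Core, A, C}.
Min-cut edges: Core→F (4), A→F (5), C→Eg (9); capacity 4 + 5 + 9 = 18.

18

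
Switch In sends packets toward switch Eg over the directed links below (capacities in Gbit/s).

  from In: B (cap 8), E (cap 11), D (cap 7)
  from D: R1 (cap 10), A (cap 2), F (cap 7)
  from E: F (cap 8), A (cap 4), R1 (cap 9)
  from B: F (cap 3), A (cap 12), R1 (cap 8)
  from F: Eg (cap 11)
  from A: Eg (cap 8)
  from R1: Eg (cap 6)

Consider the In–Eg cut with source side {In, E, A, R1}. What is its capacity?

Edges leaving {In, E, A, R1}: In→D (7), In→B (8), E→F (8), A→Eg (8), R1→Eg (6).
Cut capacity = 7 + 8 + 8 + 8 + 6 = 37.

37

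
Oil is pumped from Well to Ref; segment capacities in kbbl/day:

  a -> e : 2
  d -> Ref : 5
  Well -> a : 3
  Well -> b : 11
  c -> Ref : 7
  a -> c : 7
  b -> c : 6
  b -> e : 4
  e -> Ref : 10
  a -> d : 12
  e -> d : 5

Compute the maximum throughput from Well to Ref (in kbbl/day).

Augment Well→a→c→Ref: bottleneck 3, flow now 3.
Augment Well→b→c→Ref: bottleneck 4, flow now 7.
Augment Well→b→e→Ref: bottleneck 4, flow now 11.
Augment Well→b→c→a→d→Ref: bottleneck 2, flow now 13. (uses reverse residual edge)
No augmenting path remains; maximum flow = 13.
In the residual graph, reachable from Well: {Well, b}.
Min-cut edges: Well→a (3), b→c (6), b→e (4); capacity 3 + 6 + 4 = 13.
This cut is saturated, so no flow can exceed 13.

13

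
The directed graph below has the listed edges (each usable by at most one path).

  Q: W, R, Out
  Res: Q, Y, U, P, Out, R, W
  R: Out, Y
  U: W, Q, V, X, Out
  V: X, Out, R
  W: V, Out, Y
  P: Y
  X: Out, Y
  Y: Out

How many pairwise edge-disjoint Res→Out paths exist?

Assign every edge capacity 1; by Menger, the answer equals the max flow.
Path Res→Out (+1); total 1.
Path Res→Q→Out (+1); total 2.
Path Res→R→Out (+1); total 3.
Path Res→U→Out (+1); total 4.
Path Res→W→Out (+1); total 5.
Path Res→Y→Out (+1); total 6.
No residual Res→Out path; max flow = 6.
Certifying cut of size 6: {Res→Out, Res→Q, Res→R, Res→U, Res→W, Y→Out}.

6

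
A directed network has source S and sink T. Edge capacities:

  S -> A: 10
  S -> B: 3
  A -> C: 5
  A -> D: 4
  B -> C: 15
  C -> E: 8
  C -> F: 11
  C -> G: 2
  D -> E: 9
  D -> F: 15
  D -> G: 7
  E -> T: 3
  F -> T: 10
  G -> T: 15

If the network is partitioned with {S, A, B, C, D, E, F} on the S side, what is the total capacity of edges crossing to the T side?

22

Edges leaving {S, A, B, C, D, E, F}: C→G (2), D→G (7), E→T (3), F→T (10).
Cut capacity = 2 + 7 + 3 + 10 = 22.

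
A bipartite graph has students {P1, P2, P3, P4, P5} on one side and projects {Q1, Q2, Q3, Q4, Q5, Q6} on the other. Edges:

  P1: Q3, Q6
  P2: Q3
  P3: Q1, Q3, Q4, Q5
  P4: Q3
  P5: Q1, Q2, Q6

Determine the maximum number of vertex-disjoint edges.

4

Unit-capacity flow: source→left, listed edges, right→sink; max matching = max flow.
Augmenting path P1→Q3 (+1); matched 1.
Augmenting path P3→Q1 (+1); matched 2.
Augmenting path P5→Q2 (+1); matched 3.
Augmenting path P2→Q3→P1→Q6 (+1); matched 4.
No augmenting path remains; maximum matching = 4.
König certificate: {P1, P3, P5, Q3} is a vertex cover of size 4 (every listed pair touches it), so no matching can be larger.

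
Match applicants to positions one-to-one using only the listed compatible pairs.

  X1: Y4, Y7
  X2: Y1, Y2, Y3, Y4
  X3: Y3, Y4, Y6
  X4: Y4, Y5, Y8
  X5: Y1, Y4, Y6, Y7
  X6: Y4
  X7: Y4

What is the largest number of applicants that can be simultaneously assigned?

6

Unit-capacity flow: source→left, listed edges, right→sink; max matching = max flow.
Augmenting path X1→Y4 (+1); matched 1.
Augmenting path X2→Y1 (+1); matched 2.
Augmenting path X3→Y3 (+1); matched 3.
Augmenting path X4→Y5 (+1); matched 4.
Augmenting path X5→Y6 (+1); matched 5.
Augmenting path X6→Y4→X1→Y7 (+1); matched 6.
No augmenting path remains; maximum matching = 6.
König certificate: {X1, X2, X3, X4, X5, Y4} is a vertex cover of size 6 (every listed pair touches it), so no matching can be larger.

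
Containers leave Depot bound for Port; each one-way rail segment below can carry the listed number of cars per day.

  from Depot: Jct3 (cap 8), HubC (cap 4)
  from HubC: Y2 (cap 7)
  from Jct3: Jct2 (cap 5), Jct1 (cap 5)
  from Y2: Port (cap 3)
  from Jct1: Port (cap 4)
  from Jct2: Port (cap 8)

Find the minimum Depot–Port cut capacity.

Augment Depot→HubC→Y2→Port: bottleneck 3, flow now 3.
Augment Depot→Jct3→Jct1→Port: bottleneck 4, flow now 7.
Augment Depot→Jct3→Jct2→Port: bottleneck 4, flow now 11.
No augmenting path remains; maximum flow = 11.
By max-flow min-cut, the minimum cut capacity equals the max flow.
In the residual graph, reachable from Depot: {Depot, HubC, Y2}.
Min-cut edges: Depot→Jct3 (8), Y2→Port (3); capacity 8 + 3 = 11.

11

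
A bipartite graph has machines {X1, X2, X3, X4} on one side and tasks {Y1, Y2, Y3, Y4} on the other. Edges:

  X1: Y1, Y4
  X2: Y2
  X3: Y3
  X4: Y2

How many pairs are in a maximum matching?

Unit-capacity flow: source→left, listed edges, right→sink; max matching = max flow.
Augmenting path X1→Y1 (+1); matched 1.
Augmenting path X2→Y2 (+1); matched 2.
Augmenting path X3→Y3 (+1); matched 3.
No augmenting path remains; maximum matching = 3.
König certificate: {X1, X3, Y2} is a vertex cover of size 3 (every listed pair touches it), so no matching can be larger.

3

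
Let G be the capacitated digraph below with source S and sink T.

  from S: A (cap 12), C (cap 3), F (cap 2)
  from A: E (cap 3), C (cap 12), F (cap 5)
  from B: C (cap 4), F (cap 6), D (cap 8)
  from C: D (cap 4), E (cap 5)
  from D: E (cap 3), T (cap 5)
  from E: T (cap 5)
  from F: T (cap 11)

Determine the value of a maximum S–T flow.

16

Augment S→F→T: bottleneck 2, flow now 2.
Augment S→A→E→T: bottleneck 3, flow now 5.
Augment S→A→F→T: bottleneck 5, flow now 10.
Augment S→C→D→T: bottleneck 3, flow now 13.
Augment S→A→C→D→T: bottleneck 1, flow now 14.
Augment S→A→C→E→T: bottleneck 2, flow now 16.
No augmenting path remains; maximum flow = 16.
In the residual graph, reachable from S: {S, A, C, E}.
Min-cut edges: S→F (2), A→F (5), C→D (4), E→T (5); capacity 2 + 5 + 4 + 5 = 16.
This cut is saturated, so no flow can exceed 16.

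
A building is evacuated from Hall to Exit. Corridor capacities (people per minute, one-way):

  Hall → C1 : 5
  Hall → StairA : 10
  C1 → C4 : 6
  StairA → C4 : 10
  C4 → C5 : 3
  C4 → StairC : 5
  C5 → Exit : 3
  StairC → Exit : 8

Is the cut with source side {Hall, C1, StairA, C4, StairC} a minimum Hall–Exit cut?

Given cut capacity: 3 + 8 = 11.
Augment Hall→C1→C4→C5→Exit: bottleneck 3, flow now 3.
Augment Hall→C1→C4→StairC→Exit: bottleneck 2, flow now 5.
Augment Hall→StairA→C4→StairC→Exit: bottleneck 3, flow now 8.
No augmenting path remains; maximum flow = 8.
In the residual graph, reachable from Hall: {Hall, C1, StairA, C4}.
Min-cut edges: C4→C5 (3), C4→StairC (5); capacity 3 + 5 = 8.
Cut capacity 11 exceeds the max flow 8, so it is not minimum.

No — its capacity is 11, but the minimum cut has capacity 8.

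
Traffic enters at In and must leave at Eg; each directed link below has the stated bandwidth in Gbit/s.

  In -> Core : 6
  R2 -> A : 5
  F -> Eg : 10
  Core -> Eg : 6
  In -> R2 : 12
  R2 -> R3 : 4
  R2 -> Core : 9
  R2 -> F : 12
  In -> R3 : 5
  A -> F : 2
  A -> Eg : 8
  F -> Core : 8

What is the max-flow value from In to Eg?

Augment In→Core→Eg: bottleneck 6, flow now 6.
Augment In→R2→A→Eg: bottleneck 5, flow now 11.
Augment In→R2→F→Eg: bottleneck 7, flow now 18.
No augmenting path remains; maximum flow = 18.
In the residual graph, reachable from In: {In, R3}.
Min-cut edges: In→R2 (12), In→Core (6); capacity 12 + 6 = 18.
This cut is saturated, so no flow can exceed 18.

18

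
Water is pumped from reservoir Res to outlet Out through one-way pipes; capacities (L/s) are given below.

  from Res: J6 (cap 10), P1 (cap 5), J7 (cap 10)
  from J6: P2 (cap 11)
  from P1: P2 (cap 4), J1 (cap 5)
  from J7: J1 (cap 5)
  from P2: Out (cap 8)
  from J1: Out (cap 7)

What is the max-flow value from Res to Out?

Augment Res→J6→P2→Out: bottleneck 8, flow now 8.
Augment Res→P1→J1→Out: bottleneck 5, flow now 13.
Augment Res→J7→J1→Out: bottleneck 2, flow now 15.
No augmenting path remains; maximum flow = 15.
In the residual graph, reachable from Res: {Res, J6, P1, J7, P2, J1}.
Min-cut edges: P2→Out (8), J1→Out (7); capacity 8 + 7 = 15.
This cut is saturated, so no flow can exceed 15.

15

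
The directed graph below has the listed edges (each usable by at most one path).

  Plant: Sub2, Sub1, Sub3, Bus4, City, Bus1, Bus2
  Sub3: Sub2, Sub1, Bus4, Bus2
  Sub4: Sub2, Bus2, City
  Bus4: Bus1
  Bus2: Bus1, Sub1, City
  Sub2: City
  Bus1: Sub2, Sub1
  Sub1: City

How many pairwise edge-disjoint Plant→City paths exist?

4

Assign every edge capacity 1; by Menger, the answer equals the max flow.
Path Plant→City (+1); total 1.
Path Plant→Sub2→City (+1); total 2.
Path Plant→Bus2→City (+1); total 3.
Path Plant→Sub1→City (+1); total 4.
No residual Plant→City path; max flow = 4.
Certifying cut of size 4: {Bus2→City, Plant→City, Sub1→City, Sub2→City}.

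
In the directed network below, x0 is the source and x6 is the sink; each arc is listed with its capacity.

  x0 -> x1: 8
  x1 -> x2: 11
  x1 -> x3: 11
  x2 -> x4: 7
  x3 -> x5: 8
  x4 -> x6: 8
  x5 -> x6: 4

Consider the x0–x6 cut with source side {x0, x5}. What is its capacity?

Edges leaving {x0, x5}: x0→x1 (8), x5→x6 (4).
Cut capacity = 8 + 4 = 12.

12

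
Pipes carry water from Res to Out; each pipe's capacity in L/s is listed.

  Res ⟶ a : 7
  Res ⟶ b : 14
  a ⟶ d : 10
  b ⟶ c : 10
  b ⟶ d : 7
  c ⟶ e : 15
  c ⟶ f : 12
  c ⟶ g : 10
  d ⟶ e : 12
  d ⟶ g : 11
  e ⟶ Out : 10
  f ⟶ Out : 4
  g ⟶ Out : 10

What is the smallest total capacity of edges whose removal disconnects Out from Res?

21

Augment Res→a→d→e→Out: bottleneck 7, flow now 7.
Augment Res→b→c→e→Out: bottleneck 3, flow now 10.
Augment Res→b→c→f→Out: bottleneck 4, flow now 14.
Augment Res→b→c→g→Out: bottleneck 3, flow now 17.
Augment Res→b→d→g→Out: bottleneck 4, flow now 21.
No augmenting path remains; maximum flow = 21.
By max-flow min-cut, the minimum cut capacity equals the max flow.
In the residual graph, reachable from Res: {Res}.
Min-cut edges: Res→a (7), Res→b (14); capacity 7 + 14 = 21.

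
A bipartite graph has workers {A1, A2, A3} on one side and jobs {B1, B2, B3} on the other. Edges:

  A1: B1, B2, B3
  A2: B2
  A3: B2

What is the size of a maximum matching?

2

Unit-capacity flow: source→left, listed edges, right→sink; max matching = max flow.
Augmenting path A1→B1 (+1); matched 1.
Augmenting path A2→B2 (+1); matched 2.
No augmenting path remains; maximum matching = 2.
König certificate: {A1, B2} is a vertex cover of size 2 (every listed pair touches it), so no matching can be larger.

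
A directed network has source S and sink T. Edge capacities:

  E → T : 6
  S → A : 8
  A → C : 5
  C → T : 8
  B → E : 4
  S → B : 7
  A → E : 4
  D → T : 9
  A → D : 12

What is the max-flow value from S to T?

Augment S→A→C→T: bottleneck 5, flow now 5.
Augment S→A→D→T: bottleneck 3, flow now 8.
Augment S→B→E→T: bottleneck 4, flow now 12.
No augmenting path remains; maximum flow = 12.
In the residual graph, reachable from S: {S, B}.
Min-cut edges: S→A (8), B→E (4); capacity 8 + 4 = 12.
This cut is saturated, so no flow can exceed 12.

12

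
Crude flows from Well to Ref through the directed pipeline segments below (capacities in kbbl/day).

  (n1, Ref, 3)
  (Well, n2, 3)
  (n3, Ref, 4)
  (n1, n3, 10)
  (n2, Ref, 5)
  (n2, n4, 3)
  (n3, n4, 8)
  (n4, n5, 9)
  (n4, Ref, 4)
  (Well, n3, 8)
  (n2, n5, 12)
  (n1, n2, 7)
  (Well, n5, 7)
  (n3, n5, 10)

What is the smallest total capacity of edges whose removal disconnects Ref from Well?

11

Augment Well→n2→Ref: bottleneck 3, flow now 3.
Augment Well→n3→Ref: bottleneck 4, flow now 7.
Augment Well→n3→n4→Ref: bottleneck 4, flow now 11.
No augmenting path remains; maximum flow = 11.
By max-flow min-cut, the minimum cut capacity equals the max flow.
In the residual graph, reachable from Well: {Well, n5}.
Min-cut edges: Well→n2 (3), Well→n3 (8); capacity 3 + 8 = 11.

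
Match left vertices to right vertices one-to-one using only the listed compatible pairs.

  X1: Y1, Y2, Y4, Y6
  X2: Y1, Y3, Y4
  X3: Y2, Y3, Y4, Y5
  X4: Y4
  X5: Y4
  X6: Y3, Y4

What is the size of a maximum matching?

Unit-capacity flow: source→left, listed edges, right→sink; max matching = max flow.
Augmenting path X1→Y1 (+1); matched 1.
Augmenting path X2→Y3 (+1); matched 2.
Augmenting path X3→Y2 (+1); matched 3.
Augmenting path X4→Y4 (+1); matched 4.
Augmenting path X6→Y3→X2→Y1→X1→Y6 (+1); matched 5.
No augmenting path remains; maximum matching = 5.
König certificate: {X1, X2, X3, X6, Y4} is a vertex cover of size 5 (every listed pair touches it), so no matching can be larger.

5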